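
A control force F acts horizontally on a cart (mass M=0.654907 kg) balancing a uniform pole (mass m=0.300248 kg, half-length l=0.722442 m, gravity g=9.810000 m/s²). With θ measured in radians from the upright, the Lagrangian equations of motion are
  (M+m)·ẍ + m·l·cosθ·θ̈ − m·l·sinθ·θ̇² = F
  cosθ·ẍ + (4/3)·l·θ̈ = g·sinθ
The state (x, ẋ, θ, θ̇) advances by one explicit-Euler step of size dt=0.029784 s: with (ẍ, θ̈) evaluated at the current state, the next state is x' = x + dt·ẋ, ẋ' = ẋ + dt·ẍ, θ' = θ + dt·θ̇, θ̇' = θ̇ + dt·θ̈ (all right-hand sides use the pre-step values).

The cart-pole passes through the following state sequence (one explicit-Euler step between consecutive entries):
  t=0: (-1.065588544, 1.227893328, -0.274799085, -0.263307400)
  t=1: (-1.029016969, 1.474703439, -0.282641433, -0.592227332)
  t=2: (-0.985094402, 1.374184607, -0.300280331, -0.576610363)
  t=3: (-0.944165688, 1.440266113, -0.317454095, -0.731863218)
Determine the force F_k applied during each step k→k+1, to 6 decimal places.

step 0→1:
  ẍ = (ẋ'−ẋ)/dt = (1.474703439−1.227893328)/0.029784 = 8.286668
  θ̈ = (θ̇'−θ̇)/dt = (-0.592227332−-0.263307400)/0.029784 = -11.043511
  sinθ=-0.271354, cosθ=0.962480
  F = (M+m)·ẍ + m·l·cosθ·θ̈ − m·l·sinθ·θ̇² = 7.915052 + -2.305589 − -0.004081 = 5.613544
step 1→2:
  ẍ = (ẋ'−ẋ)/dt = (1.374184607−1.474703439)/0.029784 = -3.374927
  θ̈ = (θ̇'−θ̇)/dt = (-0.576610363−-0.592227332)/0.029784 = 0.524341
  sinθ=-0.278893, cosθ=0.960322
  F = (M+m)·ẍ + m·l·cosθ·θ̈ − m·l·sinθ·θ̇² = -3.223579 + 0.109223 − -0.021218 = -3.093138
step 2→3:
  ẍ = (ẋ'−ẋ)/dt = (1.440266113−1.374184607)/0.029784 = 2.218691
  θ̈ = (θ̇'−θ̇)/dt = (-0.731863218−-0.576610363)/0.029784 = -5.212626
  sinθ=-0.295788, cosθ=0.955254
  F = (M+m)·ẍ + m·l·cosθ·θ̈ − m·l·sinθ·θ̇² = 2.119194 + -1.080086 − -0.021332 = 1.060440

F_0 = 5.613544 N
F_1 = -3.093138 N
F_2 = 1.060440 N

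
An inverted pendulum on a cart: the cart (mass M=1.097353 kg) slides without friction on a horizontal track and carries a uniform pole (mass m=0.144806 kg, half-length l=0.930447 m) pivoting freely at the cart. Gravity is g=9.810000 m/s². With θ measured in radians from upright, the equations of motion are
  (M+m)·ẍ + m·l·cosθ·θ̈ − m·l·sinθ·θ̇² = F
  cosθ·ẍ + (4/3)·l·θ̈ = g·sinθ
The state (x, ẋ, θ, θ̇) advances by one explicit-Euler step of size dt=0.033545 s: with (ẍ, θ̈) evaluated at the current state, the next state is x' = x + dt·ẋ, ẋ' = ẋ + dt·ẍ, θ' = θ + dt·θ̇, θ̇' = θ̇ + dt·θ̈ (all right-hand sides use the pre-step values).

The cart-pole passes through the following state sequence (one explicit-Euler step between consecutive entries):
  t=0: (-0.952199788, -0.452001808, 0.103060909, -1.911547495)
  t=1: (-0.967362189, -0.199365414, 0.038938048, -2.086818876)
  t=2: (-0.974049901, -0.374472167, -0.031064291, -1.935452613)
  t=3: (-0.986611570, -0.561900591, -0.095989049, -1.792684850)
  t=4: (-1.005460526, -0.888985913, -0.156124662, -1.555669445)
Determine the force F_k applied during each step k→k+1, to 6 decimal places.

step 0→1:
  ẍ = (ẋ'−ẋ)/dt = (-0.199365414−-0.452001808)/0.033545 = 7.531268
  θ̈ = (θ̇'−θ̇)/dt = (-2.086818876−-1.911547495)/0.033545 = -5.224963
  sinθ=0.102879, cosθ=0.994694
  F = (M+m)·ẍ + m·l·cosθ·θ̈ − m·l·sinθ·θ̇² = 9.355033 + -0.700246 − 0.050649 = 8.604137
step 1→2:
  ẍ = (ẋ'−ẋ)/dt = (-0.374472167−-0.199365414)/0.033545 = -5.220055
  θ̈ = (θ̇'−θ̇)/dt = (-1.935452613−-2.086818876)/0.033545 = 4.512335
  sinθ=0.038928, cosθ=0.999242
  F = (M+m)·ẍ + m·l·cosθ·θ̈ − m·l·sinθ·θ̇² = -6.484139 + 0.607505 − 0.022841 = -5.899474
step 2→3:
  ẍ = (ẋ'−ẋ)/dt = (-0.561900591−-0.374472167)/0.033545 = -5.587373
  θ̈ = (θ̇'−θ̇)/dt = (-1.792684850−-1.935452613)/0.033545 = 4.256007
  sinθ=-0.031059, cosθ=0.999518
  F = (M+m)·ẍ + m·l·cosθ·θ̈ − m·l·sinθ·θ̇² = -6.940406 + 0.573154 − -0.015676 = -6.351576
step 3→4:
  ẍ = (ẋ'−ẋ)/dt = (-0.888985913−-0.561900591)/0.033545 = -9.750643
  θ̈ = (θ̇'−θ̇)/dt = (-1.555669445−-1.792684850)/0.033545 = 7.065596
  sinθ=-0.095842, cosθ=0.995397
  F = (M+m)·ẍ + m·l·cosθ·θ̈ − m·l·sinθ·θ̇² = -12.111849 + 0.947596 − -0.041499 = -11.122754

F_0 = 8.604137 N
F_1 = -5.899474 N
F_2 = -6.351576 N
F_3 = -11.122754 N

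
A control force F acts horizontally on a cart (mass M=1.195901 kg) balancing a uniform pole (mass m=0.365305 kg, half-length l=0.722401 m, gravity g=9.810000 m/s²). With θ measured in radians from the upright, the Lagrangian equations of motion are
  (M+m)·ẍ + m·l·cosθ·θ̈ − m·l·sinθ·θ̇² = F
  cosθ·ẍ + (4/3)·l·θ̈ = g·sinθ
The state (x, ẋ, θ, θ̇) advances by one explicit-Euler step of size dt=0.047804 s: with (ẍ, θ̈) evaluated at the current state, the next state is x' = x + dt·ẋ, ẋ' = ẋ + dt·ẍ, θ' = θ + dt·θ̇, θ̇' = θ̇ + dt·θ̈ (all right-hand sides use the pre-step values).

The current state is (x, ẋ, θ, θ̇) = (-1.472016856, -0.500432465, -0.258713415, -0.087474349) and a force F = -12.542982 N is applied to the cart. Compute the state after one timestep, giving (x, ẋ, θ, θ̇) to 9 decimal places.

(-1.495939530, -0.935515041, -0.262895039, 0.224637332)

sinθ=-0.255836997, cosθ=0.966719934
temp = (F + m·l·θ̇²·sinθ)/(M+m) = (-12.542982 + -0.000516605)/1.561206 = -8.034492953
θ̈ = (g·sinθ − cosθ·temp)/(l·(4/3 − m·cos²θ/(M+m))) = 6.528986725
ẍ = temp − m·l·θ̈·cosθ/(M+m) = -9.101384325
Euler: x'=-1.472016856+0.047804·-0.500432465=-1.495939530, ẋ'=-0.500432465+0.047804·-9.101384325=-0.935515041
       θ'=-0.258713415+0.047804·-0.087474349=-0.262895039, θ̇'=-0.087474349+0.047804·6.528986725=0.224637332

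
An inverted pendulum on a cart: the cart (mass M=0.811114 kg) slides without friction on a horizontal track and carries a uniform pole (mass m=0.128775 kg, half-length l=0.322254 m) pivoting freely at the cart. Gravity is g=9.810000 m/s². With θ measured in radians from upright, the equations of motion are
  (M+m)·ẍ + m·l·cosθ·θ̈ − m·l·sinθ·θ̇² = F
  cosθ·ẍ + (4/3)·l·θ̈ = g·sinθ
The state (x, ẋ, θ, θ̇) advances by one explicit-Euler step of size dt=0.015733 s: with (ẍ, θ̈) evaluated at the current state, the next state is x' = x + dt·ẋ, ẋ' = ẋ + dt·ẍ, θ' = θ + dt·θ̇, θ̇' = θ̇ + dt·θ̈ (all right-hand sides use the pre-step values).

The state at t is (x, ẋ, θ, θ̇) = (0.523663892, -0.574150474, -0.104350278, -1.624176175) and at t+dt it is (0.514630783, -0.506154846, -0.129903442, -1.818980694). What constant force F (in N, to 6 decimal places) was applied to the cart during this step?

ẍ = (ẋ'−ẋ)/dt = (-0.506154846−-0.574150474)/0.015733 = 4.321848
θ̈ = (θ̇'−θ̇)/dt = (-1.818980694−-1.624176175)/0.015733 = -12.381906
sinθ=-0.104161, cosθ=0.994560
F = (M+m)·ẍ + m·l·cosθ·θ̈ − m·l·sinθ·θ̇² = 4.062057 + -0.511033 − -0.011403 = 3.562427

F = 3.562427 N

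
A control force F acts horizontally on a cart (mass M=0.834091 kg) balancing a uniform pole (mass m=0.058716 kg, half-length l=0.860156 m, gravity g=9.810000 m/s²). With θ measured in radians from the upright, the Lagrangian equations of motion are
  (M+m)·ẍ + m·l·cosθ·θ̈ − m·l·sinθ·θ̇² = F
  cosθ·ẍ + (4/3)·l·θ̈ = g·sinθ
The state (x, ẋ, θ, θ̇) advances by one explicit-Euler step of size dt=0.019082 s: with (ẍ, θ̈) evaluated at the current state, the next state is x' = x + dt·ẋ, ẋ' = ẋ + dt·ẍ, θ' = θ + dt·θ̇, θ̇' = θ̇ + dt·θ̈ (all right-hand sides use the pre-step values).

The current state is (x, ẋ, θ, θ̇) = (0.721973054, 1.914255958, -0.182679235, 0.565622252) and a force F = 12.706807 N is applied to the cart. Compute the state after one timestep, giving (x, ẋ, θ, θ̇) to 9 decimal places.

sinθ=-0.181664876, cosθ=0.983360500
temp = (F + m·l·θ̇²·sinθ)/(M+m) = (12.706807 + -0.002935335)/0.892807 = 14.229135373
θ̈ = (g·sinθ − cosθ·temp)/(l·(4/3 − m·cos²θ/(M+m))) = -14.443228348
ẍ = temp − m·l·θ̈·cosθ/(M+m) = 15.032574791
Euler: x'=0.721973054+0.019082·1.914255958=0.758500886, ẋ'=1.914255958+0.019082·15.032574791=2.201107550
       θ'=-0.182679235+0.019082·0.565622252=-0.171886031, θ̇'=0.565622252+0.019082·-14.443228348=0.290016569

(0.758500886, 2.201107550, -0.171886031, 0.290016569)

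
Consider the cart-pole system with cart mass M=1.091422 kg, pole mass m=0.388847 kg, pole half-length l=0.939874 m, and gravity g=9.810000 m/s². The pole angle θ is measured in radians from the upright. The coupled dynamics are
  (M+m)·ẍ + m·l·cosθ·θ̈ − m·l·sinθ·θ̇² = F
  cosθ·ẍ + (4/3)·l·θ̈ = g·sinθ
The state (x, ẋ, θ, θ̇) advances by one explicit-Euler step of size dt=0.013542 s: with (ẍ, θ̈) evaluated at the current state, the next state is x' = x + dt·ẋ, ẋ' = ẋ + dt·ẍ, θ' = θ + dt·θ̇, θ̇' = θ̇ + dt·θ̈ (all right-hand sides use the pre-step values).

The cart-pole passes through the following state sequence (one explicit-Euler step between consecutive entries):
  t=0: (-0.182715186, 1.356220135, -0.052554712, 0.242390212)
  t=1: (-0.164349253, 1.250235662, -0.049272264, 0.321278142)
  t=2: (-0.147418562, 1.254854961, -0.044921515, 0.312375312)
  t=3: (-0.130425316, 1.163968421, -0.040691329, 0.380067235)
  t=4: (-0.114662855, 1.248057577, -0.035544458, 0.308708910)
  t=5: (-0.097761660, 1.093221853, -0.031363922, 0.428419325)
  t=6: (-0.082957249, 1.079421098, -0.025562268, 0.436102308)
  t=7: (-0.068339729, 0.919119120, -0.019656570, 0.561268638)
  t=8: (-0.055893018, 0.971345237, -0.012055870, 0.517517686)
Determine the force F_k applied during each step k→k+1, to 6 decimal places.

step 0→1:
  ẍ = (ẋ'−ẋ)/dt = (1.250235662−1.356220135)/0.013542 = -7.826353
  θ̈ = (θ̇'−θ̇)/dt = (0.321278142−0.242390212)/0.013542 = 5.825427
  sinθ=-0.052531, cosθ=0.998619
  F = (M+m)·ẍ + m·l·cosθ·θ̈ − m·l·sinθ·θ̇² = -11.585108 + 2.126063 − -0.001128 = -9.457917
step 1→2:
  ẍ = (ẋ'−ẋ)/dt = (1.254854961−1.250235662)/0.013542 = 0.341109
  θ̈ = (θ̇'−θ̇)/dt = (0.312375312−0.321278142)/0.013542 = -0.657424
  sinθ=-0.049252, cosθ=0.998786
  F = (M+m)·ẍ + m·l·cosθ·θ̈ − m·l·sinθ·θ̇² = 0.504933 + -0.239975 − -0.001858 = 0.266816
step 2→3:
  ẍ = (ẋ'−ẋ)/dt = (1.163968421−1.254854961)/0.013542 = -6.711456
  θ̈ = (θ̇'−θ̇)/dt = (0.380067235−0.312375312)/0.013542 = 4.998665
  sinθ=-0.044906, cosθ=0.998991
  F = (M+m)·ẍ + m·l·cosθ·θ̈ − m·l·sinθ·θ̇² = -9.934761 + 1.825005 − -0.001601 = -8.108154
step 3→4:
  ẍ = (ẋ'−ẋ)/dt = (1.248057577−1.163968421)/0.013542 = 6.209508
  θ̈ = (θ̇'−θ̇)/dt = (0.308708910−0.380067235)/0.013542 = -5.269408
  sinθ=-0.040680, cosθ=0.999172
  F = (M+m)·ẍ + m·l·cosθ·θ̈ − m·l·sinθ·θ̇² = 9.191742 + -1.924202 − -0.002148 = 7.269688
step 4→5:
  ẍ = (ẋ'−ẋ)/dt = (1.093221853−1.248057577)/0.013542 = -11.433741
  θ̈ = (θ̇'−θ̇)/dt = (0.428419325−0.308708910)/0.013542 = 8.839936
  sinθ=-0.035537, cosθ=0.999368
  F = (M+m)·ẍ + m·l·cosθ·θ̈ − m·l·sinθ·θ̇² = -16.925013 + 3.228666 − -0.001238 = -13.695109
step 5→6:
  ẍ = (ẋ'−ẋ)/dt = (1.079421098−1.093221853)/0.013542 = -1.019108
  θ̈ = (θ̇'−θ̇)/dt = (0.436102308−0.428419325)/0.013542 = 0.567345
  sinθ=-0.031359, cosθ=0.999508
  F = (M+m)·ẍ + m·l·cosθ·θ̈ − m·l·sinθ·θ̇² = -1.508553 + 0.207244 − -0.002104 = -1.299206
step 6→7:
  ẍ = (ẋ'−ẋ)/dt = (0.919119120−1.079421098)/0.013542 = -11.837393
  θ̈ = (θ̇'−θ̇)/dt = (0.561268638−0.436102308)/0.013542 = 9.242825
  sinθ=-0.025559, cosθ=0.999673
  F = (M+m)·ẍ + m·l·cosθ·θ̈ − m·l·sinθ·θ̇² = -17.522526 + 3.376846 − -0.001777 = -14.143904
step 7→8:
  ẍ = (ẋ'−ẋ)/dt = (0.971345237−0.919119120)/0.013542 = 3.856603
  θ̈ = (θ̇'−θ̇)/dt = (0.517517686−0.561268638)/0.013542 = -3.230760
  sinθ=-0.019655, cosθ=0.999807
  F = (M+m)·ẍ + m·l·cosθ·θ̈ − m·l·sinθ·θ̇² = 5.708810 + -1.180509 − -0.002263 = 4.530564

F_0 = -9.457917 N
F_1 = 0.266816 N
F_2 = -8.108154 N
F_3 = 7.269688 N
F_4 = -13.695109 N
F_5 = -1.299206 N
F_6 = -14.143904 N
F_7 = 4.530564 N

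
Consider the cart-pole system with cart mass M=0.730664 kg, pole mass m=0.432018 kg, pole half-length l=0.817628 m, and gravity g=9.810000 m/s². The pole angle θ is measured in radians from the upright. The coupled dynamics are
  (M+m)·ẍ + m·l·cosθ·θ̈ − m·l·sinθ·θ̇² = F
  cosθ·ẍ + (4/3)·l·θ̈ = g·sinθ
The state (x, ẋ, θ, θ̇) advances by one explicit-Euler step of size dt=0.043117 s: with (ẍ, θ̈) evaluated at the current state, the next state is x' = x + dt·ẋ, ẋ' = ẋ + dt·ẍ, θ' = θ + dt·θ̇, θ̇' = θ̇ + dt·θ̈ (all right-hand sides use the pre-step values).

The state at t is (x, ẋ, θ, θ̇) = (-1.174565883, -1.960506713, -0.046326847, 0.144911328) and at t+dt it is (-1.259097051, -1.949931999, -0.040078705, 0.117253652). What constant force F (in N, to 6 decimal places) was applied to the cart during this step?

ẍ = (ẋ'−ẋ)/dt = (-1.949931999−-1.960506713)/0.043117 = 0.245256
θ̈ = (θ̇'−θ̇)/dt = (0.117253652−0.144911328)/0.043117 = -0.641456
sinθ=-0.046310, cosθ=0.998927
F = (M+m)·ẍ + m·l·cosθ·θ̈ − m·l·sinθ·θ̇² = 0.285155 + -0.226339 − -0.000344 = 0.059160

F = 0.059160 N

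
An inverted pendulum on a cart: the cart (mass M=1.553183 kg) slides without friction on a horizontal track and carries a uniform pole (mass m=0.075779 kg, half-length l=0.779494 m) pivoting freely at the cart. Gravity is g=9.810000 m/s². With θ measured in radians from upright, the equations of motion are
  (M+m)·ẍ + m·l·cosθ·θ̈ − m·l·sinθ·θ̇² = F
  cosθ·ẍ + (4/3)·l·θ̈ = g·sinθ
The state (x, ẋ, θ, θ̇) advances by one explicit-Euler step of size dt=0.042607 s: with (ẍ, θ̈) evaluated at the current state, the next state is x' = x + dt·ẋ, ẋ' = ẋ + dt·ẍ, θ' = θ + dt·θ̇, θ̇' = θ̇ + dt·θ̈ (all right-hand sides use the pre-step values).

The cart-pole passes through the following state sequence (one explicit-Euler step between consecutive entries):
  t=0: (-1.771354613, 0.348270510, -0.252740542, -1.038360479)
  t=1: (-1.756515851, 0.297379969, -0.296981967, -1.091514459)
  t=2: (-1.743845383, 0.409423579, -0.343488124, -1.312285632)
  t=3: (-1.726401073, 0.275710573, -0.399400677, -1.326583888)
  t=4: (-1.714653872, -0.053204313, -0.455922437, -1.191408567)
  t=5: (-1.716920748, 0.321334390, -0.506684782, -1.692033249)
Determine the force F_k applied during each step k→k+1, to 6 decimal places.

F_0 = -2.001085 N
F_1 = 4.011602 N
F_2 = -5.096558 N
F_3 = -12.362083 N
F_4 = 13.733219 N

step 0→1:
  ẍ = (ẋ'−ẋ)/dt = (0.297379969−0.348270510)/0.042607 = -1.194417
  θ̈ = (θ̇'−θ̇)/dt = (-1.091514459−-1.038360479)/0.042607 = -1.247541
  sinθ=-0.250058, cosθ=0.968231
  F = (M+m)·ẍ + m·l·cosθ·θ̈ − m·l·sinθ·θ̇² = -1.945661 + -0.071350 − -0.015926 = -2.001085
step 1→2:
  ẍ = (ẋ'−ẋ)/dt = (0.409423579−0.297379969)/0.042607 = 2.629700
  θ̈ = (θ̇'−θ̇)/dt = (-1.312285632−-1.091514459)/0.042607 = -5.181570
  sinθ=-0.292636, cosθ=0.956224
  F = (M+m)·ẍ + m·l·cosθ·θ̈ − m·l·sinθ·θ̇² = 4.283681 + -0.292673 − -0.020594 = 4.011602
step 2→3:
  ẍ = (ẋ'−ẋ)/dt = (0.275710573−0.409423579)/0.042607 = -3.138287
  θ̈ = (θ̇'−θ̇)/dt = (-1.326583888−-1.312285632)/0.042607 = -0.335585
  sinθ=-0.336774, cosθ=0.941586
  F = (M+m)·ẍ + m·l·cosθ·θ̈ − m·l·sinθ·θ̇² = -5.112151 + -0.018665 − -0.034258 = -5.096558
step 3→4:
  ẍ = (ẋ'−ẋ)/dt = (-0.053204313−0.275710573)/0.042607 = -7.719738
  θ̈ = (θ̇'−θ̇)/dt = (-1.191408567−-1.326583888)/0.042607 = 3.172608
  sinθ=-0.388866, cosθ=0.921294
  F = (M+m)·ẍ + m·l·cosθ·θ̈ − m·l·sinθ·θ̇² = -12.575160 + 0.172654 − -0.040423 = -12.362083
step 4→5:
  ẍ = (ẋ'−ẋ)/dt = (0.321334390−-0.053204313)/0.042607 = 8.790544
  θ̈ = (θ̇'−θ̇)/dt = (-1.692033249−-1.191408567)/0.042607 = -11.749822
  sinθ=-0.440291, cosθ=0.897855
  F = (M+m)·ẍ + m·l·cosθ·θ̈ − m·l·sinθ·θ̇² = 14.319462 + -0.623160 − -0.036917 = 13.733219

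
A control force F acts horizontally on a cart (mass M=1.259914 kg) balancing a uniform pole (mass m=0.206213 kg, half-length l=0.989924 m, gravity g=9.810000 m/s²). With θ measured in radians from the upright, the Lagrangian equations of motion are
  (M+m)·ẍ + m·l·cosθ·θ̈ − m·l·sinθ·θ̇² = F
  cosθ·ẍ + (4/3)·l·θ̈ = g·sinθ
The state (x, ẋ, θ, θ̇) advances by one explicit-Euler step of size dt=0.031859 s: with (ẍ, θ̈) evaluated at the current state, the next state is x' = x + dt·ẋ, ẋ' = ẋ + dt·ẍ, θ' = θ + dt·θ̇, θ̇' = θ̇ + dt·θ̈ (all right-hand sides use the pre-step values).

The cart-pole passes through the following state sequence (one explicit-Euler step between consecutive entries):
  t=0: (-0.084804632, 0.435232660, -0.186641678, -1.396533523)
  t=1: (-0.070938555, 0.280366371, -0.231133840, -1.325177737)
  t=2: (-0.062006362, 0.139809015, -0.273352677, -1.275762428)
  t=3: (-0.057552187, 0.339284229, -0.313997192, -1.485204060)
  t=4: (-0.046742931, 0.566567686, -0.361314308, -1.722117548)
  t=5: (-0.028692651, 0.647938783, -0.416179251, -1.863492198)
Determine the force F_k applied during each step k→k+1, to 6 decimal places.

F_0 = -6.603684 N
F_1 = -6.078015 N
F_2 = 7.977229 N
F_3 = 9.154697 N
F_4 = 3.111284 N

step 0→1:
  ẍ = (ẋ'−ẋ)/dt = (0.280366371−0.435232660)/0.031859 = -4.860990
  θ̈ = (θ̇'−θ̇)/dt = (-1.325177737−-1.396533523)/0.031859 = 2.239737
  sinθ=-0.185560, cosθ=0.982633
  F = (M+m)·ẍ + m·l·cosθ·θ̈ − m·l·sinθ·θ̇² = -7.126829 + 0.449269 − -0.073876 = -6.603684
step 1→2:
  ẍ = (ẋ'−ẋ)/dt = (0.139809015−0.280366371)/0.031859 = -4.411857
  θ̈ = (θ̇'−θ̇)/dt = (-1.275762428−-1.325177737)/0.031859 = 1.551063
  sinθ=-0.229081, cosθ=0.973407
  F = (M+m)·ẍ + m·l·cosθ·θ̈ − m·l·sinθ·θ̇² = -6.468343 + 0.308207 − -0.082121 = -6.078015
step 2→3:
  ẍ = (ẋ'−ẋ)/dt = (0.339284229−0.139809015)/0.031859 = 6.261189
  θ̈ = (θ̇'−θ̇)/dt = (-1.485204060−-1.275762428)/0.031859 = -6.574018
  sinθ=-0.269961, cosθ=0.962871
  F = (M+m)·ẍ + m·l·cosθ·θ̈ − m·l·sinθ·θ̇² = 9.179698 + -1.292162 − -0.089693 = 7.977229
step 3→4:
  ẍ = (ẋ'−ẋ)/dt = (0.566567686−0.339284229)/0.031859 = 7.134042
  θ̈ = (θ̇'−θ̇)/dt = (-1.722117548−-1.485204060)/0.031859 = -7.436313
  sinθ=-0.308863, cosθ=0.951107
  F = (M+m)·ẍ + m·l·cosθ·θ̈ − m·l·sinθ·θ̇² = 10.459412 + -1.443792 − -0.139077 = 9.154697
step 4→5:
  ẍ = (ẋ'−ẋ)/dt = (0.647938783−0.566567686)/0.031859 = 2.554101
  θ̈ = (θ̇'−θ̇)/dt = (-1.863492198−-1.722117548)/0.031859 = -4.437511
  sinθ=-0.353504, cosθ=0.935433
  F = (M+m)·ẍ + m·l·cosθ·θ̈ − m·l·sinθ·θ̇² = 3.744636 + -0.847364 − -0.214012 = 3.111284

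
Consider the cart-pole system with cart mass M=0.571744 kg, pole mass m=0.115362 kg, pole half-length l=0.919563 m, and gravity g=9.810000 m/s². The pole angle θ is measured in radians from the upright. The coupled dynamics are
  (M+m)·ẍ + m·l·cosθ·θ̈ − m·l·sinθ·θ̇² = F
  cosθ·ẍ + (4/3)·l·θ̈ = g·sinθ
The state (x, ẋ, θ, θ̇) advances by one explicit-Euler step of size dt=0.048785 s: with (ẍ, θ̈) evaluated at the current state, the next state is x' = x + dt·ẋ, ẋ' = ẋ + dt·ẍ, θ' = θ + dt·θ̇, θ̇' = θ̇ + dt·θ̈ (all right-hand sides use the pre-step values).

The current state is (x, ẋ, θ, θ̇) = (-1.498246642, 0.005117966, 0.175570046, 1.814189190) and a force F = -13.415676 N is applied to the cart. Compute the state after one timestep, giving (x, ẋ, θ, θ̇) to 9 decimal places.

(-1.497996962, -1.086731466, 0.264075266, 2.759196241)

sinθ=0.174669449, cosθ=0.984627129
temp = (F + m·l·θ̇²·sinθ)/(M+m) = (-13.415676 + 0.060985468)/0.687106 = -19.436143086
θ̈ = (g·sinθ − cosθ·temp)/(l·(4/3 − m·cos²θ/(M+m))) = 19.370852734
ẍ = temp − m·l·θ̈·cosθ/(M+m) = -22.380843120
Euler: x'=-1.498246642+0.048785·0.005117966=-1.497996962, ẋ'=0.005117966+0.048785·-22.380843120=-1.086731466
       θ'=0.175570046+0.048785·1.814189190=0.264075266, θ̇'=1.814189190+0.048785·19.370852734=2.759196241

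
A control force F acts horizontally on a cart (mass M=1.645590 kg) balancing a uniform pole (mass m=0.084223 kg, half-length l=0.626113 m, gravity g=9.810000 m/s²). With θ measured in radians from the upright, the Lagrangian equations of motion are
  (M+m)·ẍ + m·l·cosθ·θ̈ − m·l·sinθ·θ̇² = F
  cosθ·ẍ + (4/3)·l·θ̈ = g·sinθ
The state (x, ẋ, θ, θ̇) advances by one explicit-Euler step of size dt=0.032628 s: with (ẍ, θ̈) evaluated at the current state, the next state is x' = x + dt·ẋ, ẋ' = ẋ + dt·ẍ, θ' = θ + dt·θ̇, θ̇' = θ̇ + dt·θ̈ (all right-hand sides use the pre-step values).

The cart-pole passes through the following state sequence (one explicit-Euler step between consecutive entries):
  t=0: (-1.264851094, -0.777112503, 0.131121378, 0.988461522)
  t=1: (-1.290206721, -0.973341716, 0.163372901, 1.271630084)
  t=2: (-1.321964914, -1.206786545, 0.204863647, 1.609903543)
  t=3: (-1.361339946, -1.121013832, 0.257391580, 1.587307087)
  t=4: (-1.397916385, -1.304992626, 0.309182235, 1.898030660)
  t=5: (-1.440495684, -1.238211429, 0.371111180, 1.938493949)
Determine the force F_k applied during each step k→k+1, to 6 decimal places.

F_0 = -9.956340 N
F_1 = -11.850795 N
F_2 = 4.483784 N
F_3 = -9.302035 N
F_4 = 3.544977 N

step 0→1:
  ẍ = (ẋ'−ẋ)/dt = (-0.973341716−-0.777112503)/0.032628 = -6.014136
  θ̈ = (θ̇'−θ̇)/dt = (1.271630084−0.988461522)/0.032628 = 8.678698
  sinθ=0.130746, cosθ=0.991416
  F = (M+m)·ẍ + m·l·cosθ·θ̈ − m·l·sinθ·θ̇² = -10.403330 + 0.453726 − 0.006736 = -9.956340
step 1→2:
  ẍ = (ẋ'−ẋ)/dt = (-1.206786545−-0.973341716)/0.032628 = -7.154739
  θ̈ = (θ̇'−θ̇)/dt = (1.609903543−1.271630084)/0.032628 = 10.367582
  sinθ=0.162647, cosθ=0.986684
  F = (M+m)·ẍ + m·l·cosθ·θ̈ − m·l·sinθ·θ̇² = -12.376361 + 0.539435 − 0.013869 = -11.850795
step 2→3:
  ẍ = (ẋ'−ẋ)/dt = (-1.121013832−-1.206786545)/0.032628 = 2.628807
  θ̈ = (θ̇'−θ̇)/dt = (1.587307087−1.609903543)/0.032628 = -0.692548
  sinθ=0.203434, cosθ=0.979089
  F = (M+m)·ẍ + m·l·cosθ·θ̈ − m·l·sinθ·θ̇² = 4.547344 + -0.035757 − 0.027804 = 4.483784
step 3→4:
  ẍ = (ẋ'−ẋ)/dt = (-1.304992626−-1.121013832)/0.032628 = -5.638678
  θ̈ = (θ̇'−θ̇)/dt = (1.898030660−1.587307087)/0.032628 = 9.523218
  sinθ=0.254559, cosθ=0.967057
  F = (M+m)·ẍ + m·l·cosθ·θ̈ − m·l·sinθ·θ̇² = -9.753859 + 0.485645 − 0.033822 = -9.302035
step 4→5:
  ẍ = (ẋ'−ẋ)/dt = (-1.238211429−-1.304992626)/0.032628 = 2.046745
  θ̈ = (θ̇'−θ̇)/dt = (1.938493949−1.898030660)/0.032628 = 1.240140
  sinθ=0.304280, cosθ=0.952583
  F = (M+m)·ẍ + m·l·cosθ·θ̈ − m·l·sinθ·θ̇² = 3.540486 + 0.062296 − 0.057805 = 3.544977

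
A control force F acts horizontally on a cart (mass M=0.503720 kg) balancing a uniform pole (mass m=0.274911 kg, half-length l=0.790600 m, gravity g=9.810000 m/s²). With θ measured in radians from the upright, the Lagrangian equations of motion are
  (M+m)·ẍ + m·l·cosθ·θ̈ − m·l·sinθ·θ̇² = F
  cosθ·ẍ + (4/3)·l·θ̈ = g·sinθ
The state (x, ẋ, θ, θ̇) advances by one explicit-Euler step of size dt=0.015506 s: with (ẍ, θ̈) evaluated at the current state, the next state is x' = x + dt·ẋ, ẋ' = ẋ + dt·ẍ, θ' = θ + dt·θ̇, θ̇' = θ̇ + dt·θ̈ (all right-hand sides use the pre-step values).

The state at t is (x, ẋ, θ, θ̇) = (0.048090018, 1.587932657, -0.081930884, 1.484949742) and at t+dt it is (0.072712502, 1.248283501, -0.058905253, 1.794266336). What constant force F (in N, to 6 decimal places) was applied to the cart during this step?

ẍ = (ẋ'−ẋ)/dt = (1.248283501−1.587932657)/0.015506 = -21.904370
θ̈ = (θ̇'−θ̇)/dt = (1.794266336−1.484949742)/0.015506 = 19.948187
sinθ=-0.081839, cosθ=0.996646
F = (M+m)·ẍ + m·l·cosθ·θ̈ − m·l·sinθ·θ̇² = -17.055421 + 4.321088 − -0.039222 = -12.695111

F = -12.695111 N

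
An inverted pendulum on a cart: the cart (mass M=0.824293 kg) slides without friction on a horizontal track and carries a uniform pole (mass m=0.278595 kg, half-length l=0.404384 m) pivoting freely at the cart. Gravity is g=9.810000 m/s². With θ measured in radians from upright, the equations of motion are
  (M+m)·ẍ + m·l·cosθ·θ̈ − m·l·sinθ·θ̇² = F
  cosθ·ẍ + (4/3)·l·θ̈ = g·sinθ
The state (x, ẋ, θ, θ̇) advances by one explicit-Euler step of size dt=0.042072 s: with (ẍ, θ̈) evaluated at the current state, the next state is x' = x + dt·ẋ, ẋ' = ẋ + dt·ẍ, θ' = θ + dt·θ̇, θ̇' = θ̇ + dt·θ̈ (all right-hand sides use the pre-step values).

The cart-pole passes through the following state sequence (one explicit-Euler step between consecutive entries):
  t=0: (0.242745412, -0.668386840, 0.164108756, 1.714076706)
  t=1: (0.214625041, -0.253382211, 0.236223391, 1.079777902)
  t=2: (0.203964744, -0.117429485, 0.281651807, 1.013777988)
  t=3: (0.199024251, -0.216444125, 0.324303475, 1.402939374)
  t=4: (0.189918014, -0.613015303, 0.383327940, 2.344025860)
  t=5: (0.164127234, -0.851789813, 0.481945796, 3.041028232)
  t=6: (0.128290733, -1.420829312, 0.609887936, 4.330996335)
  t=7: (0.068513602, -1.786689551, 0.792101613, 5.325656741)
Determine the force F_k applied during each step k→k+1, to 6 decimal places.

step 0→1:
  ẍ = (ẋ'−ẋ)/dt = (-0.253382211−-0.668386840)/0.042072 = 9.864153
  θ̈ = (θ̇'−θ̇)/dt = (1.079777902−1.714076706)/0.042072 = -15.076507
  sinθ=0.163373, cosθ=0.986564
  F = (M+m)·ẍ + m·l·cosθ·θ̈ − m·l·sinθ·θ̇² = 10.879056 + -1.675689 − 0.054076 = 9.149290
step 1→2:
  ẍ = (ẋ'−ẋ)/dt = (-0.117429485−-0.253382211)/0.042072 = 3.231430
  θ̈ = (θ̇'−θ̇)/dt = (1.013777988−1.079777902)/0.042072 = -1.568737
  sinθ=0.234033, cosθ=0.972229
  F = (M+m)·ẍ + m·l·cosθ·θ̈ − m·l·sinθ·θ̇² = 3.563905 + -0.171825 − 0.030741 = 3.361340
step 2→3:
  ẍ = (ẋ'−ẋ)/dt = (-0.216444125−-0.117429485)/0.042072 = -2.353457
  θ̈ = (θ̇'−θ̇)/dt = (1.402939374−1.013777988)/0.042072 = 9.249890
  sinθ=0.277943, cosθ=0.960598
  F = (M+m)·ẍ + m·l·cosθ·θ̈ − m·l·sinθ·θ̇² = -2.595599 + 1.001026 − 0.032182 = -1.626755
step 3→4:
  ẍ = (ẋ'−ẋ)/dt = (-0.613015303−-0.216444125)/0.042072 = -9.426012
  θ̈ = (θ̇'−θ̇)/dt = (2.344025860−1.402939374)/0.042072 = 22.368475
  sinθ=0.318649, cosθ=0.947873
  F = (M+m)·ẍ + m·l·cosθ·θ̈ − m·l·sinθ·θ̇² = -10.395836 + 2.388657 − 0.070657 = -8.077836
step 4→5:
  ẍ = (ẋ'−ẋ)/dt = (-0.851789813−-0.613015303)/0.042072 = -5.675378
  θ̈ = (θ̇'−θ̇)/dt = (3.041028232−2.344025860)/0.042072 = 16.566894
  sinθ=0.374009, cosθ=0.927425
  F = (M+m)·ẍ + m·l·cosθ·θ̈ − m·l·sinθ·θ̇² = -6.259306 + 1.730961 − 0.231512 = -4.759858
step 5→6:
  ẍ = (ẋ'−ẋ)/dt = (-1.420829312−-0.851789813)/0.042072 = -13.525373
  θ̈ = (θ̇'−θ̇)/dt = (4.330996335−3.041028232)/0.042072 = 30.660965
  sinθ=0.463504, cosθ=0.886095
  F = (M+m)·ẍ + m·l·cosθ·θ̈ − m·l·sinθ·θ̇² = -14.916972 + 3.060788 − 0.482905 = -12.339089
step 6→7:
  ẍ = (ẋ'−ẋ)/dt = (-1.786689551−-1.420829312)/0.042072 = -8.696051
  θ̈ = (θ̇'−θ̇)/dt = (5.325656741−4.330996335)/0.042072 = 23.641862
  sinθ=0.572776, cosθ=0.819712
  F = (M+m)·ẍ + m·l·cosθ·θ̈ − m·l·sinθ·θ̇² = -9.590770 + 2.183285 − 1.210396 = -8.617881

F_0 = 9.149290 N
F_1 = 3.361340 N
F_2 = -1.626755 N
F_3 = -8.077836 N
F_4 = -4.759858 N
F_5 = -12.339089 N
F_6 = -8.617881 N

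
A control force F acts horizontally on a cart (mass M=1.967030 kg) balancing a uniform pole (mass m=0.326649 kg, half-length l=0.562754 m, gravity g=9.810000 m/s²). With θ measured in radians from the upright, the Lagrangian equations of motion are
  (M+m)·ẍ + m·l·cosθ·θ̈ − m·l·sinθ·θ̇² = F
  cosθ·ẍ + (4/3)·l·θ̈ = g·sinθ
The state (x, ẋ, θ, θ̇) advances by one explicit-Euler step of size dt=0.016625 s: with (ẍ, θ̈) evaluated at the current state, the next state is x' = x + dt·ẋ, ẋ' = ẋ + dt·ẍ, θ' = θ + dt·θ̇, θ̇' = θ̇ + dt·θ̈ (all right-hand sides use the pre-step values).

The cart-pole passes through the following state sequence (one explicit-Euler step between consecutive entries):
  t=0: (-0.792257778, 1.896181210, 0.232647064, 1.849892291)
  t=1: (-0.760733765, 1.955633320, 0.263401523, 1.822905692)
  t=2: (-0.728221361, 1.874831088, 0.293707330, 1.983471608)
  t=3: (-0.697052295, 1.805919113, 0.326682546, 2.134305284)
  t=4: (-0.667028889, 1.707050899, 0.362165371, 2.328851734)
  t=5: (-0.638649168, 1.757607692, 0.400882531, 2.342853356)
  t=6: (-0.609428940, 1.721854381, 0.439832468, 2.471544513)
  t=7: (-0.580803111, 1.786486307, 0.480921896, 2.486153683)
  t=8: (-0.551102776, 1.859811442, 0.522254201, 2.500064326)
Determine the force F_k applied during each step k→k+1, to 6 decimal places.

F_0 = 7.766964 N
F_1 = -9.592827 N
F_2 = -8.120498 N
F_3 = -11.871792 N
F_4 = 6.766647 N
F_5 = -4.016345 N
F_6 = 8.585033 N
F_7 = 9.727110 N

step 0→1:
  ẍ = (ẋ'−ẋ)/dt = (1.955633320−1.896181210)/0.016625 = 3.576067
  θ̈ = (θ̇'−θ̇)/dt = (1.822905692−1.849892291)/0.016625 = -1.623254
  sinθ=0.230554, cosθ=0.973060
  F = (M+m)·ẍ + m·l·cosθ·θ̈ − m·l·sinθ·θ̇² = 8.202349 + -0.290353 − 0.145033 = 7.766964
step 1→2:
  ẍ = (ẋ'−ẋ)/dt = (1.874831088−1.955633320)/0.016625 = -4.860285
  θ̈ = (θ̇'−θ̇)/dt = (1.983471608−1.822905692)/0.016625 = 9.658100
  sinθ=0.260366, cosθ=0.965510
  F = (M+m)·ẍ + m·l·cosθ·θ̈ − m·l·sinθ·θ̇² = -11.147933 + 1.714148 − 0.159042 = -9.592827
step 2→3:
  ẍ = (ẋ'−ẋ)/dt = (1.805919113−1.874831088)/0.016625 = -4.145081
  θ̈ = (θ̇'−θ̇)/dt = (2.134305284−1.983471608)/0.016625 = 9.072702
  sinθ=0.289503, cosθ=0.957177
  F = (M+m)·ẍ + m·l·cosθ·θ̈ − m·l·sinθ·θ̇² = -9.507486 + 1.596353 − 0.209365 = -8.120498
step 3→4:
  ẍ = (ẋ'−ẋ)/dt = (1.707050899−1.805919113)/0.016625 = -5.946960
  θ̈ = (θ̇'−θ̇)/dt = (2.328851734−2.134305284)/0.016625 = 11.702042
  sinθ=0.320903, cosθ=0.947112
  F = (M+m)·ẍ + m·l·cosθ·θ̈ − m·l·sinθ·θ̇² = -13.640418 + 2.037338 − 0.268712 = -11.871792
step 4→5:
  ẍ = (ẋ'−ẋ)/dt = (1.757607692−1.707050899)/0.016625 = 3.041010
  θ̈ = (θ̇'−θ̇)/dt = (2.342853356−2.328851734)/0.016625 = 0.842203
  sinθ=0.354300, cosθ=0.935132
  F = (M+m)·ẍ + m·l·cosθ·θ̈ − m·l·sinθ·θ̇² = 6.975101 + 0.144774 − 0.353228 = 6.766647
step 5→6:
  ẍ = (ẋ'−ẋ)/dt = (1.721854381−1.757607692)/0.016625 = -2.150575
  θ̈ = (θ̇'−θ̇)/dt = (2.471544513−2.342853356)/0.016625 = 7.740821
  sinθ=0.390231, cosθ=0.920717
  F = (M+m)·ẍ + m·l·cosθ·θ̈ − m·l·sinθ·θ̇² = -4.932729 + 1.310126 − 0.393742 = -4.016345
step 6→7:
  ẍ = (ẋ'−ẋ)/dt = (1.786486307−1.721854381)/0.016625 = 3.887635
  θ̈ = (θ̇'−θ̇)/dt = (2.486153683−2.471544513)/0.016625 = 0.878747
  sinθ=0.425788, cosθ=0.904823
  F = (M+m)·ẍ + m·l·cosθ·θ̈ − m·l·sinθ·θ̇² = 8.916986 + 0.146160 − 0.478112 = 8.585033
step 7→8:
  ẍ = (ẋ'−ẋ)/dt = (1.859811442−1.786486307)/0.016625 = 4.410534
  θ̈ = (θ̇'−θ̇)/dt = (2.500064326−2.486153683)/0.016625 = 0.836730
  sinθ=0.462597, cosθ=0.886569
  F = (M+m)·ẍ + m·l·cosθ·θ̈ − m·l·sinθ·θ̇² = 10.116350 + 0.136363 − 0.525604 = 9.727110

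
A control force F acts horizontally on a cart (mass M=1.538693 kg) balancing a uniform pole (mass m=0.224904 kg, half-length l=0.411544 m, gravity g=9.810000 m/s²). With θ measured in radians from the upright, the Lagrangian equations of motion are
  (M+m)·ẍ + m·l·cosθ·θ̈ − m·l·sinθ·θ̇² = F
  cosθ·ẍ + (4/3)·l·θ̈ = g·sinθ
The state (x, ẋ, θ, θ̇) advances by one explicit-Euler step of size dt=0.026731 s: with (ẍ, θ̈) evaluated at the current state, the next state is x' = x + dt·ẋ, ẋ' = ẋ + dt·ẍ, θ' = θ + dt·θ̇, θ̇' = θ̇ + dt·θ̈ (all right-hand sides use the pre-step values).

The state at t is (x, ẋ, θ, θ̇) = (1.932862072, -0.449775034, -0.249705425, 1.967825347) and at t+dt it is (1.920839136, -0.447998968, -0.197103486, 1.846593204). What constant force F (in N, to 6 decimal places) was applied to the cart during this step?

ẍ = (ẋ'−ẋ)/dt = (-0.447998968−-0.449775034)/0.026731 = 0.066442
θ̈ = (θ̇'−θ̇)/dt = (1.846593204−1.967825347)/0.026731 = -4.535264
sinθ=-0.247119, cosθ=0.968985
F = (M+m)·ẍ + m·l·cosθ·θ̈ − m·l·sinθ·θ̇² = 0.117177 + -0.406755 − -0.088571 = -0.201007

F = -0.201007 N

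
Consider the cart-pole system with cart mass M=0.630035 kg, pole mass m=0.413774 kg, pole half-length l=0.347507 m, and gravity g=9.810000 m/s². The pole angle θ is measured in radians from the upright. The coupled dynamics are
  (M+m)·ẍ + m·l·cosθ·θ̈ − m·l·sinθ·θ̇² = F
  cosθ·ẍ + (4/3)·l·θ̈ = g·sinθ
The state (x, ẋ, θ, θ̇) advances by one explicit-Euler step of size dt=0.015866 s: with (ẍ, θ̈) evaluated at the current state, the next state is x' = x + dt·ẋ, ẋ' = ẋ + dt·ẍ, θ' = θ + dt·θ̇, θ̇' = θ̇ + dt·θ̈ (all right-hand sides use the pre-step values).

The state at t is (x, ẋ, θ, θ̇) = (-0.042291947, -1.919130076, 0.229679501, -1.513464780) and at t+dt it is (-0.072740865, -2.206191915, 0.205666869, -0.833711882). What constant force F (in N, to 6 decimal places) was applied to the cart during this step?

ẍ = (ẋ'−ẋ)/dt = (-2.206191915−-1.919130076)/0.015866 = -18.092893
θ̈ = (θ̇'−θ̇)/dt = (-0.833711882−-1.513464780)/0.015866 = 42.843369
sinθ=0.227665, cosθ=0.973739
F = (M+m)·ẍ + m·l·cosθ·θ̈ − m·l·sinθ·θ̇² = -18.885524 + 5.998644 − 0.074984 = -12.961864

F = -12.961864 N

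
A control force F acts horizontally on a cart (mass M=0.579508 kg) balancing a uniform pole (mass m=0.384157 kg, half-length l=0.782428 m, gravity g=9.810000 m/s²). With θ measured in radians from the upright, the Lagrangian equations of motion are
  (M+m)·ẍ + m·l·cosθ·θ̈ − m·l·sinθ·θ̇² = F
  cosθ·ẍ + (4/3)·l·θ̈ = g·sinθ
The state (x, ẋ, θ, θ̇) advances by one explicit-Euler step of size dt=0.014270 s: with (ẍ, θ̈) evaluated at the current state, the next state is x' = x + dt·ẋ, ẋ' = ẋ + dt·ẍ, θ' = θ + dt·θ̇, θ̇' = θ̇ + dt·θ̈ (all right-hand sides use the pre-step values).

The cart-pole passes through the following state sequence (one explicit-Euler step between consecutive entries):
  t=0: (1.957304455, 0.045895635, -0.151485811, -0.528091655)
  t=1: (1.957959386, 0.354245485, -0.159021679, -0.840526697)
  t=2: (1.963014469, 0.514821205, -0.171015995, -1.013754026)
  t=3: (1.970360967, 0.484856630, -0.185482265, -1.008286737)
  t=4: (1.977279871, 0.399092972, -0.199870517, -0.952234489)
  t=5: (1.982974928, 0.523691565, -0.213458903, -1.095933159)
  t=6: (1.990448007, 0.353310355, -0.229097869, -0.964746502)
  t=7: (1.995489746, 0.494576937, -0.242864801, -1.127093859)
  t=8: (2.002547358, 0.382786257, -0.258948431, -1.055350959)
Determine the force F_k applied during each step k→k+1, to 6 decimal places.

F_0 = 14.330183 N
F_1 = 7.274714 N
F_2 = -1.857483 N
F_3 = -4.574935 N
F_4 = 5.501828 N
F_5 = -8.728981 N
F_6 = 6.273138 N
F_7 = -5.990689 N

step 0→1:
  ẍ = (ẋ'−ẋ)/dt = (0.354245485−0.045895635)/0.014270 = 21.608259
  θ̈ = (θ̇'−θ̇)/dt = (-0.840526697−-0.528091655)/0.014270 = -21.894537
  sinθ=-0.150907, cosθ=0.988548
  F = (M+m)·ẍ + m·l·cosθ·θ̈ − m·l·sinθ·θ̇² = 20.823123 + -6.505589 − -0.012650 = 14.330183
step 1→2:
  ẍ = (ẋ'−ẋ)/dt = (0.514821205−0.354245485)/0.014270 = 11.252678
  θ̈ = (θ̇'−θ̇)/dt = (-1.013754026−-0.840526697)/0.014270 = -12.139266
  sinθ=-0.158352, cosθ=0.987383
  F = (M+m)·ẍ + m·l·cosθ·θ̈ − m·l·sinθ·θ̇² = 10.843812 + -3.602725 − -0.033626 = 7.274714
step 2→3:
  ẍ = (ẋ'−ẋ)/dt = (0.484856630−0.514821205)/0.014270 = -2.099830
  θ̈ = (θ̇'−θ̇)/dt = (-1.008286737−-1.013754026)/0.014270 = 0.383132
  sinθ=-0.170184, cosθ=0.985412
  F = (M+m)·ẍ + m·l·cosθ·θ̈ − m·l·sinθ·θ̇² = -2.023533 + 0.113480 − -0.052570 = -1.857483
step 3→4:
  ẍ = (ẋ'−ẋ)/dt = (0.399092972−0.484856630)/0.014270 = -6.010067
  θ̈ = (θ̇'−θ̇)/dt = (-0.952234489−-1.008286737)/0.014270 = 3.927978
  sinθ=-0.184421, cosθ=0.982847
  F = (M+m)·ẍ + m·l·cosθ·θ̈ − m·l·sinθ·θ̇² = -5.791691 + 1.160402 − -0.056355 = -4.574935
step 4→5:
  ẍ = (ẋ'−ẋ)/dt = (0.523691565−0.399092972)/0.014270 = 8.731506
  θ̈ = (θ̇'−θ̇)/dt = (-1.095933159−-0.952234489)/0.014270 = -10.069984
  sinθ=-0.198542, cosθ=0.980092
  F = (M+m)·ẍ + m·l·cosθ·θ̈ − m·l·sinθ·θ̇² = 8.414247 + -2.966531 − -0.054112 = 5.501828
step 5→6:
  ẍ = (ẋ'−ẋ)/dt = (0.353310355−0.523691565)/0.014270 = -11.939819
  θ̈ = (θ̇'−θ̇)/dt = (-0.964746502−-1.095933159)/0.014270 = 9.193178
  sinθ=-0.211842, cosθ=0.977304
  F = (M+m)·ẍ + m·l·cosθ·θ̈ − m·l·sinθ·θ̇² = -11.505985 + 2.700527 − -0.076477 = -8.728981
step 6→7:
  ẍ = (ẋ'−ẋ)/dt = (0.494576937−0.353310355)/0.014270 = 9.899550
  θ̈ = (θ̇'−θ̇)/dt = (-1.127093859−-0.964746502)/0.014270 = -11.376829
  sinθ=-0.227099, cosθ=0.973872
  F = (M+m)·ẍ + m·l·cosθ·θ̈ − m·l·sinθ·θ̇² = 9.539850 + -3.330244 − -0.063532 = 6.273138
step 7→8:
  ẍ = (ẋ'−ẋ)/dt = (0.382786257−0.494576937)/0.014270 = -7.833965
  θ̈ = (θ̇'−θ̇)/dt = (-1.055350959−-1.127093859)/0.014270 = 5.027533
  sinθ=-0.240484, cosθ=0.970653
  F = (M+m)·ẍ + m·l·cosθ·θ̈ − m·l·sinθ·θ̇² = -7.549318 + 1.466804 − -0.091825 = -5.990689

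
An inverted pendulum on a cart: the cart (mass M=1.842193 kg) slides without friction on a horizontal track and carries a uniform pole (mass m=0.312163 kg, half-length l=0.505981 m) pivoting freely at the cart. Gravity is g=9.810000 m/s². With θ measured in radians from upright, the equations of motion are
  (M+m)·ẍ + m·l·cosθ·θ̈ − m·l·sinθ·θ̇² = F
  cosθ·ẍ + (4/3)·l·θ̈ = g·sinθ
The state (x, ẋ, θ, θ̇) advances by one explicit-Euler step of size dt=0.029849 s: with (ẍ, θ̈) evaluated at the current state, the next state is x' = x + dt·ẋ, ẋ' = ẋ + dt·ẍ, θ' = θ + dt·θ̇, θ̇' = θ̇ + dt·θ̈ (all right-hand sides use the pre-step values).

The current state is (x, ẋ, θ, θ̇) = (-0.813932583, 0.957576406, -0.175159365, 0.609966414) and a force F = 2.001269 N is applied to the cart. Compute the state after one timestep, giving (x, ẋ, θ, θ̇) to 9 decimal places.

(-0.785349885, 0.994515435, -0.156952478, 0.480413300)

sinθ=-0.174265066, cosθ=0.984698780
temp = (F + m·l·θ̇²·sinθ)/(M+m) = (2.001269 + -0.010240893)/2.154356 = 0.924187139
θ̈ = (g·sinθ − cosθ·temp)/(l·(4/3 − m·cos²θ/(M+m))) = -4.340283222
ẍ = temp − m·l·θ̈·cosθ/(M+m) = 1.237529877
Euler: x'=-0.813932583+0.029849·0.957576406=-0.785349885, ẋ'=0.957576406+0.029849·1.237529877=0.994515435
       θ'=-0.175159365+0.029849·0.609966414=-0.156952478, θ̇'=0.609966414+0.029849·-4.340283222=0.480413300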